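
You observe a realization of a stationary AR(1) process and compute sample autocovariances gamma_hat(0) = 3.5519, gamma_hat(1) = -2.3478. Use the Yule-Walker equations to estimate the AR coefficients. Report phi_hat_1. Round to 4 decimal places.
\hat\phi_{1} = -0.6610

The Yule-Walker equations for an AR(p) process read, in matrix form,
  Gamma_p phi = r_p,   with   (Gamma_p)_{ij} = gamma(|i - j|),
                       (r_p)_i = gamma(i),   i,j = 1..p.
Substitute the sample gammas (Toeplitz matrix and right-hand side of size 1):
  Gamma_p = [[3.5519]]
  r_p     = [-2.3478]
With p = 1 this is the single equation gamma(0) phi_1 = gamma(1):
  phi_hat_1 = gamma(1) / gamma(0) = -2.3478 / 3.5519 = -0.6610.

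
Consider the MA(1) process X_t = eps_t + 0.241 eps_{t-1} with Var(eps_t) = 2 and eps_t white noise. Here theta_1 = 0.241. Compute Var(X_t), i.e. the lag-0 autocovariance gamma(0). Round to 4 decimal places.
\gamma(0) = 2.1162

For an MA(q) process X_t = eps_t + sum_i theta_i eps_{t-i} with
Var(eps_t) = sigma^2, the variance is
  gamma(0) = sigma^2 * (1 + sum_i theta_i^2).
  sum_i theta_i^2 = (0.241)^2 = 0.058081.
  gamma(0) = 2 * (1 + 0.058081) = 2 * 1.058081 = 2.116162, which rounds to 2.1162.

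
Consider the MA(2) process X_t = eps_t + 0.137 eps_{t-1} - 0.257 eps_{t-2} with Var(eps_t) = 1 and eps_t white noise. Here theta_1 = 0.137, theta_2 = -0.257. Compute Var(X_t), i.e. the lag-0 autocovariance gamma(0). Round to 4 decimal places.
\gamma(0) = 1.0848

For an MA(q) process X_t = eps_t + sum_i theta_i eps_{t-i} with
Var(eps_t) = sigma^2, the variance is
  gamma(0) = sigma^2 * (1 + sum_i theta_i^2).
  sum_i theta_i^2 = (0.137)^2 + (-0.257)^2 = 0.018769 + 0.066049 = 0.084818.
  gamma(0) = 1 * (1 + 0.084818) = 1 * 1.084818 = 1.084818, which rounds to 1.0848.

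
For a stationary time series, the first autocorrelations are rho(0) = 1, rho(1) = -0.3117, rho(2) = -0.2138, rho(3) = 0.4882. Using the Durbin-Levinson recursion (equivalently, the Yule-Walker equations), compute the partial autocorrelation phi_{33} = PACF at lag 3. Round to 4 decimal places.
\phi_{33} = 0.3660

The PACF at lag k is phi_{kk}, the last component of the solution
to the Yule-Walker system G_k phi = r_k where
  (G_k)_{ij} = rho(|i - j|), (r_k)_i = rho(i), i,j = 1..k.
Equivalently, Durbin-Levinson gives phi_{kk} iteratively:
  phi_{11} = rho(1)
  phi_{kk} = [rho(k) - sum_{j=1..k-1} phi_{k-1,j} rho(k-j)]
            / [1 - sum_{j=1..k-1} phi_{k-1,j} rho(j)],
  phi_{k,j} = phi_{k-1,j} - phi_{kk} phi_{k-1,k-j},  j = 1..k-1.
Step k = 1:
  phi_11 = rho(1) = -0.3117.
Step k = 2:
  phi_22 = [rho(2) - phi_11 rho(1)] / [1 - phi_11 rho(1)] = [-0.2138 - (-0.3117)(-0.3117)] / [1 - (-0.3117)(-0.3117)]
         = -0.31095689 / 0.90284311 = -0.34442.
  Update: phi_21 = phi_11 - phi_22 phi_11 = -0.3117 - (-0.34442)(-0.3117) = -0.419056.
Step k = 3:
  phi_33 = [rho(3) - phi_21 rho(2) - phi_22 rho(1)] / [1 - phi_21 rho(1) - phi_22 rho(2)]
    numerator   = 0.4882 - (-0.419056)(-0.2138) - (-0.34442)(-0.3117) = 0.29125031
    denominator = 1 - (-0.419056)(-0.3117) - (-0.34442)(-0.2138) = 0.79574345
  phi_33 = 0.29125031 / 0.79574345 = 0.366.
Therefore phi_{33} = 0.3660.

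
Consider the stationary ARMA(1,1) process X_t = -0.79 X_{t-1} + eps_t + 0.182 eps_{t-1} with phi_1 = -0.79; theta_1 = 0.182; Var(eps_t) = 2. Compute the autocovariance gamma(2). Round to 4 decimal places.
\gamma(2) = 2.1881

Multiply the model equation by X_{t-k} and take expectations. With theta_0 = psi_0 = 1 and psi_j the MA(infinity) weights, this gives
  gamma(k) - sum_i phi_i gamma(k-i) = c_k,
  c_k = sigma^2 * sum_{j=k..q} theta_j psi_{j-k}   (c_k = 0 for k > q),
using gamma(-m) = gamma(m).
psi-weights needed (psi_j = theta_j + sum_i phi_i psi_{j-i}):
  psi_1 = theta_1 + phi_1 = 0.182 + (-0.79) = -0.608
Right-hand sides:
  c_0 = sigma^2 (1 + theta_1 psi_1) = 2 * (1 + (0.182)(-0.608)) = 2 * 0.889344 = 1.778688
  c_1 = sigma^2 theta_1 = 2 * (0.182) = 0.364
  c_2 = 0
Equations for k = 0 and k = 1 (AR order 1):
  gamma(0) = phi_1 gamma(1) + c_0
  gamma(1) = phi_1 gamma(0) + c_1
Substituting the second into the first: gamma(0) (1 - phi_1^2) = c_0 + phi_1 c_1, so
  gamma(0) = (c_0 + phi_1 c_1) / (1 - phi_1^2) = (1.778688 + (-0.79)(0.364)) / (1 - (-0.79)^2) = 1.491128 / 0.3759 = 3.966821.
  gamma(1) = phi_1 gamma(0) + c_1 = (-0.79)(3.966821) + (0.364) = -2.769789.
For k = 2 (> q): gamma(2) = phi_1 gamma(1) = (-0.79)(-2.769789) = 2.188133.
Therefore gamma(2) = 2.1881 (to 4 decimal places).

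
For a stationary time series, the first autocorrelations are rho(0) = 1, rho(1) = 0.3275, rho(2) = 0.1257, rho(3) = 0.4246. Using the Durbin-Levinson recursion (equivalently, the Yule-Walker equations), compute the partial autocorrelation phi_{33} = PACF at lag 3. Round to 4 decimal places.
\phi_{33} = 0.4231

The PACF at lag k is phi_{kk}, the last component of the solution
to the Yule-Walker system G_k phi = r_k where
  (G_k)_{ij} = rho(|i - j|), (r_k)_i = rho(i), i,j = 1..k.
Equivalently, Durbin-Levinson gives phi_{kk} iteratively:
  phi_{11} = rho(1)
  phi_{kk} = [rho(k) - sum_{j=1..k-1} phi_{k-1,j} rho(k-j)]
            / [1 - sum_{j=1..k-1} phi_{k-1,j} rho(j)],
  phi_{k,j} = phi_{k-1,j} - phi_{kk} phi_{k-1,k-j},  j = 1..k-1.
Step k = 1:
  phi_11 = rho(1) = 0.3275.
Step k = 2:
  phi_22 = [rho(2) - phi_11 rho(1)] / [1 - phi_11 rho(1)] = [0.1257 - (0.3275)(0.3275)] / [1 - (0.3275)(0.3275)]
         = 0.01844375 / 0.89274375 = 0.02066.
  Update: phi_21 = phi_11 - phi_22 phi_11 = 0.3275 - (0.02066)(0.3275) = 0.320734.
Step k = 3:
  phi_33 = [rho(3) - phi_21 rho(2) - phi_22 rho(1)] / [1 - phi_21 rho(1) - phi_22 rho(2)]
    numerator   = 0.4246 - (0.320734)(0.1257) - (0.02066)(0.3275) = 0.37751771
    denominator = 1 - (0.320734)(0.3275) - (0.02066)(0.1257) = 0.89236271
  phi_33 = 0.37751771 / 0.89236271 = 0.4231.
Therefore phi_{33} = 0.4231.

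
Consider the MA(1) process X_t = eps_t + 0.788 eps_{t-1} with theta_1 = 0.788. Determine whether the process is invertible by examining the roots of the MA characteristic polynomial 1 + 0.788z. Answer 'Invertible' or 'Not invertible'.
\text{Invertible}

The MA(q) characteristic polynomial is P(z) = 1 + 0.788z.
Invertibility requires all roots to lie outside the unit circle, i.e. |z| > 1 for every root.
This is linear in z: 1 + (0.788) z = 0  =>  z = -1/(0.788) = -1.269036,  |z| = 1.269036.
Moduli of all roots: 1.2690.
All moduli strictly greater than 1? Yes.
Verdict: Invertible.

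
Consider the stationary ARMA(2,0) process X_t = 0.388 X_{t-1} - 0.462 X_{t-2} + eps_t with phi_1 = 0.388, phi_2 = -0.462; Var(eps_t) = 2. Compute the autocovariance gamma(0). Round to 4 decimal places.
\gamma(0) = 2.7354

Multiply the model equation by X_{t-k} and take expectations. With theta_0 = psi_0 = 1 and psi_j the MA(infinity) weights, this gives
  gamma(k) - sum_i phi_i gamma(k-i) = c_k,
  c_k = sigma^2 * sum_{j=k..q} theta_j psi_{j-k}   (c_k = 0 for k > q),
using gamma(-m) = gamma(m).
Pure AR (q = 0): c_0 = sigma^2 = 2, c_k = 0 for k >= 1.
Equations for k = 0, 1, 2 (AR order 2, c_2 = 0):
  (E0) gamma(0) = phi_1 gamma(1) + phi_2 gamma(2) + c_0
  (E1) gamma(1) = phi_1 gamma(0) + phi_2 gamma(1) + c_1
  (E2) gamma(2) = phi_1 gamma(1) + phi_2 gamma(0)
From (E1): gamma(1) = A gamma(0) + B with
  A = phi_1 / (1 - phi_2) = 0.388 / 1.462 = 0.26539,   B = c_1 / (1 - phi_2) = 0 / 1.462 = 0.
Insert (E2) into (E0): gamma(0) (1 - phi_2^2) = phi_1 (1 + phi_2) gamma(1) + c_0.
  phi_1 (1 + phi_2) = (0.388)(0.538) = 0.208744,   1 - phi_2^2 = 0.786556.
Replace gamma(1) by A gamma(0) + B and collect gamma(0):
  gamma(0) [0.786556 - (0.208744)(0.26539)] = c_0 = 2
  gamma(0) * 0.731157 = 2
  gamma(0) = 2 / 0.731157 = 2.735389.
Therefore gamma(0) = 2.7354 (to 4 decimal places).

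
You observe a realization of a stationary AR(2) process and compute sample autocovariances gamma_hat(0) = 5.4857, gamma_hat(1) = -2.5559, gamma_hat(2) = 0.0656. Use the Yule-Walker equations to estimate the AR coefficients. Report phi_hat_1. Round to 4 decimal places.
\hat\phi_{1} = -0.5880

The Yule-Walker equations for an AR(p) process read, in matrix form,
  Gamma_p phi = r_p,   with   (Gamma_p)_{ij} = gamma(|i - j|),
                       (r_p)_i = gamma(i),   i,j = 1..p.
Substitute the sample gammas (Toeplitz matrix and right-hand side of size 2):
  Gamma_p = [[5.4857, -2.5559], [-2.5559, 5.4857]]
  r_p     = [-2.5559, 0.0656]
Written out:
  5.4857 phi_1 - 2.5559 phi_2 = -2.5559
  -2.5559 phi_1 + 5.4857 phi_2 = 0.0656
Solve by Cramer's rule:
  det = gamma(0)^2 - gamma(1)^2 = (5.4857)^2 - (-2.5559)^2 = 30.09290449 - 6.53262481 = 23.56027968
  phi_hat_1 = [gamma(1) gamma(0) - gamma(1) gamma(2)] / det = [(-2.5559)(5.4857) - (-2.5559)(0.0656)] / 23.56027968 = -13.85323359 / 23.56027968 = -0.588
  phi_hat_2 = [gamma(0) gamma(2) - gamma(1)^2] / det = [(5.4857)(0.0656) - (-2.5559)^2] / 23.56027968 = -6.17276289 / 23.56027968 = -0.262
So phi_hat = [-0.5880, -0.2620].
Therefore phi_hat_1 = -0.5880.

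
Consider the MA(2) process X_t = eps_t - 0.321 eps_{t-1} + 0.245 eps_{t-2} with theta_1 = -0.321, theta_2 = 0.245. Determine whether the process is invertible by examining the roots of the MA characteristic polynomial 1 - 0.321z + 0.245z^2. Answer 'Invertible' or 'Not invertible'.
\text{Invertible}

The MA(q) characteristic polynomial is P(z) = 1 - 0.321z + 0.245z^2.
Invertibility requires all roots to lie outside the unit circle, i.e. |z| > 1 for every root.
Set 1 + (-0.321) z + (0.245) z^2 = 0, i.e. a z^2 + b z + c = 0 with a = 0.245, b = -0.321, c = 1.
Discriminant D = b^2 - 4ac = (-0.321)^2 - 4*(0.245)*1 = 0.103041 - (0.98) = -0.876959.
D < 0, so the roots are the complex-conjugate pair z = (-b +/- i sqrt(-D)) / (2a) = 0.6551 +/- 1.9111i.
For a conjugate pair |z|^2 = z * conj(z) = (product of roots) = c/a = 1/(0.245) = 4.081633, so |z| = sqrt(4.081633) = 2.0203 for both roots.
Moduli of all roots: 2.0203, 2.0203.
All moduli strictly greater than 1? Yes.
Verdict: Invertible.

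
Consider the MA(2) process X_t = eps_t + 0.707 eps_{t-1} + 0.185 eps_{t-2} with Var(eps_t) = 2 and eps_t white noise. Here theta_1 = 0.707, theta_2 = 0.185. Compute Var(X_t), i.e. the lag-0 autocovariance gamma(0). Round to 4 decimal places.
\gamma(0) = 3.0681

For an MA(q) process X_t = eps_t + sum_i theta_i eps_{t-i} with
Var(eps_t) = sigma^2, the variance is
  gamma(0) = sigma^2 * (1 + sum_i theta_i^2).
  sum_i theta_i^2 = (0.707)^2 + (0.185)^2 = 0.499849 + 0.034225 = 0.534074.
  gamma(0) = 2 * (1 + 0.534074) = 2 * 1.534074 = 3.068148, which rounds to 3.0681.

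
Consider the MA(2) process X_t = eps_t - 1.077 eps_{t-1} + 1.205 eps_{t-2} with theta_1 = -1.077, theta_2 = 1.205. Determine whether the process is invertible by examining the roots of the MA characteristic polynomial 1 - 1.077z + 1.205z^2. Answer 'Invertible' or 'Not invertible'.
\text{Not invertible}

The MA(q) characteristic polynomial is P(z) = 1 - 1.077z + 1.205z^2.
Invertibility requires all roots to lie outside the unit circle, i.e. |z| > 1 for every root.
Set 1 + (-1.077) z + (1.205) z^2 = 0, i.e. a z^2 + b z + c = 0 with a = 1.205, b = -1.077, c = 1.
Discriminant D = b^2 - 4ac = (-1.077)^2 - 4*(1.205)*1 = 1.159929 - (4.82) = -3.660071.
D < 0, so the roots are the complex-conjugate pair z = (-b +/- i sqrt(-D)) / (2a) = 0.4469 +/- 0.7938i.
For a conjugate pair |z|^2 = z * conj(z) = (product of roots) = c/a = 1/(1.205) = 0.829876, so |z| = sqrt(0.829876) = 0.911 for both roots.
Moduli of all roots: 0.9110, 0.9110.
All moduli strictly greater than 1? No.
Verdict: Not invertible.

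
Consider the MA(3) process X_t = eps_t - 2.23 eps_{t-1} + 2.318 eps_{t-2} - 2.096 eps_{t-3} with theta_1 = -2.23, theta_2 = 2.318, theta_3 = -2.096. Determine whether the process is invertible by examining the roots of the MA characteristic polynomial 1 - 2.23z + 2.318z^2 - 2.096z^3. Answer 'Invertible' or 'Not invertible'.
\text{Not invertible}

The MA(q) characteristic polynomial is P(z) = 1 - 2.23z + 2.318z^2 - 2.096z^3.
Invertibility requires all roots to lie outside the unit circle, i.e. |z| > 1 for every root.
Degree 3: look for a simple real root z0 first, then factor out (1 - z/z0) and solve the remaining quadratic.
Testing z0 = 0.625: P(0.625) = 1 + (-2.23)(0.625) + (2.318)(0.625)^2 + (-2.096)(0.625)^3
  = 1 + (-1.39375) + (0.905469) + (-0.511719) = 0.  So z_0 = 0.625 is a root, |z_0| = 0.625.
Divide out the factor (1 - 1.6 z) = (1 - z/z0) (since 1/z0 = 1.6):
  P(z) = (1 - 1.6 z)(1 + (-0.63) z + (1.31) z^2)
  [check: z-coef -0.63 - (1.6) = -2.23; z^2-coef 1.31 - (1.6)(-0.63) = 2.318; z^3-coef -(1.6)(1.31) = -2.096.]
Remaining roots from the quadratic factor 1 + (-0.63) z + (1.31) z^2:
  Set 1 + (-0.63) z + (1.31) z^2 = 0, i.e. a z^2 + b z + c = 0 with a = 1.31, b = -0.63, c = 1.
  Discriminant D = b^2 - 4ac = (-0.63)^2 - 4*(1.31)*1 = 0.3969 - (5.24) = -4.8431.
  D < 0, so the roots are the complex-conjugate pair z = (-b +/- i sqrt(-D)) / (2a) = 0.2405 +/- 0.84i.
  For a conjugate pair |z|^2 = z * conj(z) = (product of roots) = c/a = 1/(1.31) = 0.763359, so |z| = sqrt(0.763359) = 0.8737 for both roots.
Moduli of all roots: 0.6250, 0.8737, 0.8737.
All moduli strictly greater than 1? No.
Verdict: Not invertible.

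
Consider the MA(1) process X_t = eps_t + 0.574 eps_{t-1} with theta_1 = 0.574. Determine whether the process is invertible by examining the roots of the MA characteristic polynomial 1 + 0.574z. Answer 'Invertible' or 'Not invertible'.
\text{Invertible}

The MA(q) characteristic polynomial is P(z) = 1 + 0.574z.
Invertibility requires all roots to lie outside the unit circle, i.e. |z| > 1 for every root.
This is linear in z: 1 + (0.574) z = 0  =>  z = -1/(0.574) = -1.74216,  |z| = 1.74216.
Moduli of all roots: 1.7422.
All moduli strictly greater than 1? Yes.
Verdict: Invertible.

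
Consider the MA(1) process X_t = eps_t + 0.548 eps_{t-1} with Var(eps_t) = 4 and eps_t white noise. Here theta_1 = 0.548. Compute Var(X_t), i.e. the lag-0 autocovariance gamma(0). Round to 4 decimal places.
\gamma(0) = 5.2012

For an MA(q) process X_t = eps_t + sum_i theta_i eps_{t-i} with
Var(eps_t) = sigma^2, the variance is
  gamma(0) = sigma^2 * (1 + sum_i theta_i^2).
  sum_i theta_i^2 = (0.548)^2 = 0.300304.
  gamma(0) = 4 * (1 + 0.300304) = 4 * 1.300304 = 5.201216, which rounds to 5.2012.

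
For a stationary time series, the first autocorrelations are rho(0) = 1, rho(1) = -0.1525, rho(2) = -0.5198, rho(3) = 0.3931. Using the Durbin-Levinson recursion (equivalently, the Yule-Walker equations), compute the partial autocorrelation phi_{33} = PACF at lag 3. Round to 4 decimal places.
\phi_{33} = 0.2741

The PACF at lag k is phi_{kk}, the last component of the solution
to the Yule-Walker system G_k phi = r_k where
  (G_k)_{ij} = rho(|i - j|), (r_k)_i = rho(i), i,j = 1..k.
Equivalently, Durbin-Levinson gives phi_{kk} iteratively:
  phi_{11} = rho(1)
  phi_{kk} = [rho(k) - sum_{j=1..k-1} phi_{k-1,j} rho(k-j)]
            / [1 - sum_{j=1..k-1} phi_{k-1,j} rho(j)],
  phi_{k,j} = phi_{k-1,j} - phi_{kk} phi_{k-1,k-j},  j = 1..k-1.
Step k = 1:
  phi_11 = rho(1) = -0.1525.
Step k = 2:
  phi_22 = [rho(2) - phi_11 rho(1)] / [1 - phi_11 rho(1)] = [-0.5198 - (-0.1525)(-0.1525)] / [1 - (-0.1525)(-0.1525)]
         = -0.54305625 / 0.97674375 = -0.555986.
  Update: phi_21 = phi_11 - phi_22 phi_11 = -0.1525 - (-0.555986)(-0.1525) = -0.237288.
Step k = 3:
  phi_33 = [rho(3) - phi_21 rho(2) - phi_22 rho(1)] / [1 - phi_21 rho(1) - phi_22 rho(2)]
    numerator   = 0.3931 - (-0.237288)(-0.5198) - (-0.555986)(-0.1525) = 0.18496981
    denominator = 1 - (-0.237288)(-0.1525) - (-0.555986)(-0.5198) = 0.67481186
  phi_33 = 0.18496981 / 0.67481186 = 0.2741.
Therefore phi_{33} = 0.2741.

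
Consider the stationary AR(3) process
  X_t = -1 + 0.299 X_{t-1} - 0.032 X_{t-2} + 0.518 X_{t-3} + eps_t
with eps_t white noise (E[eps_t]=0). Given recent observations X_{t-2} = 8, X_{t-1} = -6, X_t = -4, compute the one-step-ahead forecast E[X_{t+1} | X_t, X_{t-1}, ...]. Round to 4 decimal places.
E[X_{t+1} \mid \mathcal F_t] = 2.1400

For an AR(p) model X_t = c + sum_i phi_i X_{t-i} + eps_t, the
one-step-ahead conditional mean is
  E[X_{t+1} | X_t, ...] = c + sum_i phi_i X_{t+1-i}.
Substitute known values:
  E[X_{t+1} | ...] = -1 + (0.299) * (-4) + (-0.032) * (-6) + (0.518) * (8)
                   = 2.1400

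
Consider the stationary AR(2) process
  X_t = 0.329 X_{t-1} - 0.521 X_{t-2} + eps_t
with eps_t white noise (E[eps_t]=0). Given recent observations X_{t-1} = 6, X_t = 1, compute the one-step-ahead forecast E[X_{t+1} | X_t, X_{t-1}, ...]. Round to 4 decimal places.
E[X_{t+1} \mid \mathcal F_t] = -2.7970

For an AR(p) model X_t = c + sum_i phi_i X_{t-i} + eps_t, the
one-step-ahead conditional mean is
  E[X_{t+1} | X_t, ...] = c + sum_i phi_i X_{t+1-i}.
Substitute known values:
  E[X_{t+1} | ...] = (0.329) * (1) + (-0.521) * (6)
                   = -2.7970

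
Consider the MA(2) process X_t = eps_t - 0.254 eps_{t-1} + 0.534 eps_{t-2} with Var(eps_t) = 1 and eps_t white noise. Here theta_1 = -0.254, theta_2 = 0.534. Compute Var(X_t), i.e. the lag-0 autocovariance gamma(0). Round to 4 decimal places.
\gamma(0) = 1.3497

For an MA(q) process X_t = eps_t + sum_i theta_i eps_{t-i} with
Var(eps_t) = sigma^2, the variance is
  gamma(0) = sigma^2 * (1 + sum_i theta_i^2).
  sum_i theta_i^2 = (-0.254)^2 + (0.534)^2 = 0.064516 + 0.285156 = 0.349672.
  gamma(0) = 1 * (1 + 0.349672) = 1 * 1.349672 = 1.349672, which rounds to 1.3497.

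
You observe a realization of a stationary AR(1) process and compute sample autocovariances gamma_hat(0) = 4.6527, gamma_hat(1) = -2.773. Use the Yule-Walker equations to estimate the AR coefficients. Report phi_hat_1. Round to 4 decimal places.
\hat\phi_{1} = -0.5960

The Yule-Walker equations for an AR(p) process read, in matrix form,
  Gamma_p phi = r_p,   with   (Gamma_p)_{ij} = gamma(|i - j|),
                       (r_p)_i = gamma(i),   i,j = 1..p.
Substitute the sample gammas (Toeplitz matrix and right-hand side of size 1):
  Gamma_p = [[4.6527]]
  r_p     = [-2.773]
With p = 1 this is the single equation gamma(0) phi_1 = gamma(1):
  phi_hat_1 = gamma(1) / gamma(0) = -2.773 / 4.6527 = -0.5960.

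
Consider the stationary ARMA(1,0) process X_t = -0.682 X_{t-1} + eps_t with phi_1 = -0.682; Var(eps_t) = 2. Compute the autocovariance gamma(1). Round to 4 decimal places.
\gamma(1) = -2.5501

Multiply the model equation by X_{t-k} and take expectations. With theta_0 = psi_0 = 1 and psi_j the MA(infinity) weights, this gives
  gamma(k) - sum_i phi_i gamma(k-i) = c_k,
  c_k = sigma^2 * sum_{j=k..q} theta_j psi_{j-k}   (c_k = 0 for k > q),
using gamma(-m) = gamma(m).
Pure AR (q = 0): c_0 = sigma^2 = 2, c_k = 0 for k >= 1.
Equations for k = 0 and k = 1 (AR order 1):
  gamma(0) = phi_1 gamma(1) + c_0
  gamma(1) = phi_1 gamma(0) + c_1
Substituting the second into the first: gamma(0) (1 - phi_1^2) = c_0 + phi_1 c_1, so
  gamma(0) = c_0 / (1 - phi_1^2) = 2 / (1 - (-0.682)^2) = 2 / 0.534876 = 3.739184.
  gamma(1) = phi_1 gamma(0) = (-0.682)(3.739184) = -2.550124.
Therefore gamma(1) = -2.5501 (to 4 decimal places).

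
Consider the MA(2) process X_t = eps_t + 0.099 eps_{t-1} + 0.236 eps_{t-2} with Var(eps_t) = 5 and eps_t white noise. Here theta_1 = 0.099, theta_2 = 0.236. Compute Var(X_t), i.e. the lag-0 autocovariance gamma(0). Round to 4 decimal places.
\gamma(0) = 5.3275

For an MA(q) process X_t = eps_t + sum_i theta_i eps_{t-i} with
Var(eps_t) = sigma^2, the variance is
  gamma(0) = sigma^2 * (1 + sum_i theta_i^2).
  sum_i theta_i^2 = (0.099)^2 + (0.236)^2 = 0.009801 + 0.055696 = 0.065497.
  gamma(0) = 5 * (1 + 0.065497) = 5 * 1.065497 = 5.327485, which rounds to 5.3275.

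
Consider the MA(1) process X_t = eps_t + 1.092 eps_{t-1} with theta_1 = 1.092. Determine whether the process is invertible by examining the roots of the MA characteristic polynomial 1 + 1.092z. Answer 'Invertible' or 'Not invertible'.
\text{Not invertible}

The MA(q) characteristic polynomial is P(z) = 1 + 1.092z.
Invertibility requires all roots to lie outside the unit circle, i.e. |z| > 1 for every root.
This is linear in z: 1 + (1.092) z = 0  =>  z = -1/(1.092) = -0.915751,  |z| = 0.915751.
Moduli of all roots: 0.9158.
All moduli strictly greater than 1? No.
Verdict: Not invertible.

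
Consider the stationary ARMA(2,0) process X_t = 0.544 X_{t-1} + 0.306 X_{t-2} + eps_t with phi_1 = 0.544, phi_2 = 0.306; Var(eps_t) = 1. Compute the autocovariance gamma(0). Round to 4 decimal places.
\gamma(0) = 2.8616

Multiply the model equation by X_{t-k} and take expectations. With theta_0 = psi_0 = 1 and psi_j the MA(infinity) weights, this gives
  gamma(k) - sum_i phi_i gamma(k-i) = c_k,
  c_k = sigma^2 * sum_{j=k..q} theta_j psi_{j-k}   (c_k = 0 for k > q),
using gamma(-m) = gamma(m).
Pure AR (q = 0): c_0 = sigma^2 = 1, c_k = 0 for k >= 1.
Equations for k = 0, 1, 2 (AR order 2, c_2 = 0):
  (E0) gamma(0) = phi_1 gamma(1) + phi_2 gamma(2) + c_0
  (E1) gamma(1) = phi_1 gamma(0) + phi_2 gamma(1) + c_1
  (E2) gamma(2) = phi_1 gamma(1) + phi_2 gamma(0)
From (E1): gamma(1) = A gamma(0) + B with
  A = phi_1 / (1 - phi_2) = 0.544 / 0.694 = 0.783862,   B = c_1 / (1 - phi_2) = 0 / 0.694 = 0.
Insert (E2) into (E0): gamma(0) (1 - phi_2^2) = phi_1 (1 + phi_2) gamma(1) + c_0.
  phi_1 (1 + phi_2) = (0.544)(1.306) = 0.710464,   1 - phi_2^2 = 0.906364.
Replace gamma(1) by A gamma(0) + B and collect gamma(0):
  gamma(0) [0.906364 - (0.710464)(0.783862)] = c_0 = 1
  gamma(0) * 0.349459 = 1
  gamma(0) = 1 / 0.349459 = 2.86157.
Therefore gamma(0) = 2.8616 (to 4 decimal places).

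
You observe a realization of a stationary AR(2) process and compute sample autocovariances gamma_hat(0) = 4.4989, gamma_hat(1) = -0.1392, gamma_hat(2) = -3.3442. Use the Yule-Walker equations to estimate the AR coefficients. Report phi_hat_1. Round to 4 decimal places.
\hat\phi_{1} = -0.0540

The Yule-Walker equations for an AR(p) process read, in matrix form,
  Gamma_p phi = r_p,   with   (Gamma_p)_{ij} = gamma(|i - j|),
                       (r_p)_i = gamma(i),   i,j = 1..p.
Substitute the sample gammas (Toeplitz matrix and right-hand side of size 2):
  Gamma_p = [[4.4989, -0.1392], [-0.1392, 4.4989]]
  r_p     = [-0.1392, -3.3442]
Written out:
  4.4989 phi_1 - 0.1392 phi_2 = -0.1392
  -0.1392 phi_1 + 4.4989 phi_2 = -3.3442
Solve by Cramer's rule:
  det = gamma(0)^2 - gamma(1)^2 = (4.4989)^2 - (-0.1392)^2 = 20.24010121 - 0.01937664 = 20.22072457
  phi_hat_1 = [gamma(1) gamma(0) - gamma(1) gamma(2)] / det = [(-0.1392)(4.4989) - (-0.1392)(-3.3442)] / 20.22072457 = -1.09175952 / 20.22072457 = -0.054
  phi_hat_2 = [gamma(0) gamma(2) - gamma(1)^2] / det = [(4.4989)(-3.3442) - (-0.1392)^2] / 20.22072457 = -15.06459802 / 20.22072457 = -0.745
So phi_hat = [-0.0540, -0.7450].
Therefore phi_hat_1 = -0.0540.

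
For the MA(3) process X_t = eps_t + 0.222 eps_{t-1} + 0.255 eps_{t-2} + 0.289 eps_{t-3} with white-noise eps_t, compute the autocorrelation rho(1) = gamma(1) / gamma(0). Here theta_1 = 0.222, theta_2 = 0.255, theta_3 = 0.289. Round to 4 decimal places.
\rho(1) = 0.2941

For an MA(q) process with theta_0 = 1, the autocovariance is
  gamma(k) = sigma^2 * sum_{i=0..q-k} theta_i * theta_{i+k},
and rho(k) = gamma(k) / gamma(0). Sigma^2 cancels.
  numerator   = (1)*(0.222) + (0.222)*(0.255) + (0.255)*(0.289) = 0.352305.
  denominator = (1)^2 + (0.222)^2 + (0.255)^2 + (0.289)^2 = 1.19783.
  rho(1) = 0.352305 / 1.19783 = 0.2941.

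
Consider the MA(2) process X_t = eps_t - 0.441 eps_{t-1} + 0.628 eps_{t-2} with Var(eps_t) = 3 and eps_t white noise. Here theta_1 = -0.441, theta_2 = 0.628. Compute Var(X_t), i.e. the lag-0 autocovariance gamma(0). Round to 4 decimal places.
\gamma(0) = 4.7666

For an MA(q) process X_t = eps_t + sum_i theta_i eps_{t-i} with
Var(eps_t) = sigma^2, the variance is
  gamma(0) = sigma^2 * (1 + sum_i theta_i^2).
  sum_i theta_i^2 = (-0.441)^2 + (0.628)^2 = 0.194481 + 0.394384 = 0.588865.
  gamma(0) = 3 * (1 + 0.588865) = 3 * 1.588865 = 4.766595, which rounds to 4.7666.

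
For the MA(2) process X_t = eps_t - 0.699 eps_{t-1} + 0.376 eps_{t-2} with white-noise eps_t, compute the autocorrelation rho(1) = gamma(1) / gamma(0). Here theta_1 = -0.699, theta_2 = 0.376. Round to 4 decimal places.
\rho(1) = -0.5901

For an MA(q) process with theta_0 = 1, the autocovariance is
  gamma(k) = sigma^2 * sum_{i=0..q-k} theta_i * theta_{i+k},
and rho(k) = gamma(k) / gamma(0). Sigma^2 cancels.
  numerator   = (1)*(-0.699) + (-0.699)*(0.376) = -0.961824.
  denominator = (1)^2 + (-0.699)^2 + (0.376)^2 = 1.629977.
  rho(1) = -0.961824 / 1.629977 = -0.5901.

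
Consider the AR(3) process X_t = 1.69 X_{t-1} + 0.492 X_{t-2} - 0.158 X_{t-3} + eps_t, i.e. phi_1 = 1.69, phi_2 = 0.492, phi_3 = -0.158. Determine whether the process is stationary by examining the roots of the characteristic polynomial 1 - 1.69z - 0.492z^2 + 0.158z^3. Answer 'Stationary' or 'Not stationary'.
\text{Not stationary}

The AR(p) characteristic polynomial is P(z) = 1 - 1.69z - 0.492z^2 + 0.158z^3.
Stationarity requires all roots to lie outside the unit circle, i.e. |z| > 1 for every root.
Degree 3: look for a simple real root z0 first, then factor out (1 - z/z0) and solve the remaining quadratic.
Testing z0 = 5: P(5) = 1 + (-1.69)(5) + (-0.492)(5)^2 + (0.158)(5)^3
  = 1 + (-8.45) + (-12.3) + (19.75) = 0.  So z_0 = 5 is a root, |z_0| = 5.
Divide out the factor (1 - 0.2 z) = (1 - z/z0) (since 1/z0 = 0.2):
  P(z) = (1 - 0.2 z)(1 + (-1.49) z + (-0.79) z^2)
  [check: z-coef -1.49 - (0.2) = -1.69; z^2-coef -0.79 - (0.2)(-1.49) = -0.492; z^3-coef -(0.2)(-0.79) = 0.158.]
Remaining roots from the quadratic factor 1 + (-1.49) z + (-0.79) z^2:
  Set 1 + (-1.49) z + (-0.79) z^2 = 0, i.e. a z^2 + b z + c = 0 with a = -0.79, b = -1.49, c = 1.
  Discriminant D = b^2 - 4ac = (-1.49)^2 - 4*(-0.79)*1 = 2.2201 - (-3.16) = 5.3801.
  D >= 0, so the roots are real: z = (-b +/- sqrt(D)) / (2a) = (1.49 +/- 2.319504) / (-1.58).
    z_1 = (1.49 + 2.319504) / (-1.58) = -2.4111,   |z_1| = 2.4111.
    z_2 = (1.49 - 2.319504) / (-1.58) = 0.525,   |z_2| = 0.525.
Moduli of all roots: 5.0000, 2.4111, 0.5250.
All moduli strictly greater than 1? No.
Verdict: Not stationary.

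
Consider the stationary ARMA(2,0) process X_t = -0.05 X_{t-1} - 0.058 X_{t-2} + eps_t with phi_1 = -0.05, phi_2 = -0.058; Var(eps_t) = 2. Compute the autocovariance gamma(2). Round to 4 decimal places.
\gamma(2) = -0.1119

Multiply the model equation by X_{t-k} and take expectations. With theta_0 = psi_0 = 1 and psi_j the MA(infinity) weights, this gives
  gamma(k) - sum_i phi_i gamma(k-i) = c_k,
  c_k = sigma^2 * sum_{j=k..q} theta_j psi_{j-k}   (c_k = 0 for k > q),
using gamma(-m) = gamma(m).
Pure AR (q = 0): c_0 = sigma^2 = 2, c_k = 0 for k >= 1.
Equations for k = 0, 1, 2 (AR order 2, c_2 = 0):
  (E0) gamma(0) = phi_1 gamma(1) + phi_2 gamma(2) + c_0
  (E1) gamma(1) = phi_1 gamma(0) + phi_2 gamma(1) + c_1
  (E2) gamma(2) = phi_1 gamma(1) + phi_2 gamma(0)
From (E1): gamma(1) = A gamma(0) + B with
  A = phi_1 / (1 - phi_2) = -0.05 / 1.058 = -0.047259,   B = c_1 / (1 - phi_2) = 0 / 1.058 = 0.
Insert (E2) into (E0): gamma(0) (1 - phi_2^2) = phi_1 (1 + phi_2) gamma(1) + c_0.
  phi_1 (1 + phi_2) = (-0.05)(0.942) = -0.0471,   1 - phi_2^2 = 0.996636.
Replace gamma(1) by A gamma(0) + B and collect gamma(0):
  gamma(0) [0.996636 - (-0.0471)(-0.047259)] = c_0 = 2
  gamma(0) * 0.99441 = 2
  gamma(0) = 2 / 0.99441 = 2.011243.
  gamma(1) = A gamma(0) = (-0.047259)(2.011243) = -0.095049.
  gamma(2) = phi_1 gamma(1) + phi_2 gamma(0) = (-0.05)(-0.095049) + (-0.058)(2.011243) = -0.1119.
Therefore gamma(2) = -0.1119 (to 4 decimal places).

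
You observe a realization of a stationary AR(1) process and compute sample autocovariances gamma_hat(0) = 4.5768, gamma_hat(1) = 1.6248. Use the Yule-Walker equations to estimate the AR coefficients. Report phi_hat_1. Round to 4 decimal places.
\hat\phi_{1} = 0.3550

The Yule-Walker equations for an AR(p) process read, in matrix form,
  Gamma_p phi = r_p,   with   (Gamma_p)_{ij} = gamma(|i - j|),
                       (r_p)_i = gamma(i),   i,j = 1..p.
Substitute the sample gammas (Toeplitz matrix and right-hand side of size 1):
  Gamma_p = [[4.5768]]
  r_p     = [1.6248]
With p = 1 this is the single equation gamma(0) phi_1 = gamma(1):
  phi_hat_1 = gamma(1) / gamma(0) = 1.6248 / 4.5768 = 0.3550.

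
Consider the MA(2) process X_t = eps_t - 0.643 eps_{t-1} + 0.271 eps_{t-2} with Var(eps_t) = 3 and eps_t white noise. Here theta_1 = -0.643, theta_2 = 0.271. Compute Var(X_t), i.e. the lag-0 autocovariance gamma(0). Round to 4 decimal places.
\gamma(0) = 4.4607

For an MA(q) process X_t = eps_t + sum_i theta_i eps_{t-i} with
Var(eps_t) = sigma^2, the variance is
  gamma(0) = sigma^2 * (1 + sum_i theta_i^2).
  sum_i theta_i^2 = (-0.643)^2 + (0.271)^2 = 0.413449 + 0.073441 = 0.48689.
  gamma(0) = 3 * (1 + 0.48689) = 3 * 1.48689 = 4.46067, which rounds to 4.4607.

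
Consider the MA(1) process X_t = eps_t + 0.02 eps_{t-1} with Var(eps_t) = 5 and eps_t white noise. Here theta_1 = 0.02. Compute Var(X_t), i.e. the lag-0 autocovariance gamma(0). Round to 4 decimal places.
\gamma(0) = 5.0020

For an MA(q) process X_t = eps_t + sum_i theta_i eps_{t-i} with
Var(eps_t) = sigma^2, the variance is
  gamma(0) = sigma^2 * (1 + sum_i theta_i^2).
  sum_i theta_i^2 = (0.02)^2 = 0.0004.
  gamma(0) = 5 * (1 + 0.0004) = 5 * 1.0004 = 5.002, which rounds to 5.0020.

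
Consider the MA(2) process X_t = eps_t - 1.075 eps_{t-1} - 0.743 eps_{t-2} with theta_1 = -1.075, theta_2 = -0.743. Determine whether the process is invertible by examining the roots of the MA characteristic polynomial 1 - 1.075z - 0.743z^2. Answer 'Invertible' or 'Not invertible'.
\text{Not invertible}

The MA(q) characteristic polynomial is P(z) = 1 - 1.075z - 0.743z^2.
Invertibility requires all roots to lie outside the unit circle, i.e. |z| > 1 for every root.
Set 1 + (-1.075) z + (-0.743) z^2 = 0, i.e. a z^2 + b z + c = 0 with a = -0.743, b = -1.075, c = 1.
Discriminant D = b^2 - 4ac = (-1.075)^2 - 4*(-0.743)*1 = 1.155625 - (-2.972) = 4.127625.
D >= 0, so the roots are real: z = (-b +/- sqrt(D)) / (2a) = (1.075 +/- 2.031656) / (-1.486).
  z_1 = (1.075 + 2.031656) / (-1.486) = -2.0906,   |z_1| = 2.0906.
  z_2 = (1.075 - 2.031656) / (-1.486) = 0.6438,   |z_2| = 0.6438.
Moduli of all roots: 2.0906, 0.6438.
All moduli strictly greater than 1? No.
Verdict: Not invertible.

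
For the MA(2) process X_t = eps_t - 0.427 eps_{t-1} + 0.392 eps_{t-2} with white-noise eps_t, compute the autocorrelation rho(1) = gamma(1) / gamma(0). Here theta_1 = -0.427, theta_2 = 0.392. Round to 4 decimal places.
\rho(1) = -0.4449

For an MA(q) process with theta_0 = 1, the autocovariance is
  gamma(k) = sigma^2 * sum_{i=0..q-k} theta_i * theta_{i+k},
and rho(k) = gamma(k) / gamma(0). Sigma^2 cancels.
  numerator   = (1)*(-0.427) + (-0.427)*(0.392) = -0.594384.
  denominator = (1)^2 + (-0.427)^2 + (0.392)^2 = 1.335993.
  rho(1) = -0.594384 / 1.335993 = -0.4449.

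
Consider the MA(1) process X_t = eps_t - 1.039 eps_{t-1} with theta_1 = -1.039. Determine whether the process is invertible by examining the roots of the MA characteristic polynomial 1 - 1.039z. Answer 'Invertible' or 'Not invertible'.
\text{Not invertible}

The MA(q) characteristic polynomial is P(z) = 1 - 1.039z.
Invertibility requires all roots to lie outside the unit circle, i.e. |z| > 1 for every root.
This is linear in z: 1 + (-1.039) z = 0  =>  z = -1/(-1.039) = 0.962464,  |z| = 0.962464.
Moduli of all roots: 0.9625.
All moduli strictly greater than 1? No.
Verdict: Not invertible.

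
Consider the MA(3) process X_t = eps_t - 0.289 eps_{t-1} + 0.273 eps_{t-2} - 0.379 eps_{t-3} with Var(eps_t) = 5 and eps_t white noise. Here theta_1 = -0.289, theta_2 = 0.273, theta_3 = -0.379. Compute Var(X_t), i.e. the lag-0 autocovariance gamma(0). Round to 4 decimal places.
\gamma(0) = 6.5085

For an MA(q) process X_t = eps_t + sum_i theta_i eps_{t-i} with
Var(eps_t) = sigma^2, the variance is
  gamma(0) = sigma^2 * (1 + sum_i theta_i^2).
  sum_i theta_i^2 = (-0.289)^2 + (0.273)^2 + (-0.379)^2 = 0.083521 + 0.074529 + 0.143641 = 0.301691.
  gamma(0) = 5 * (1 + 0.301691) = 5 * 1.301691 = 6.508455, which rounds to 6.5085.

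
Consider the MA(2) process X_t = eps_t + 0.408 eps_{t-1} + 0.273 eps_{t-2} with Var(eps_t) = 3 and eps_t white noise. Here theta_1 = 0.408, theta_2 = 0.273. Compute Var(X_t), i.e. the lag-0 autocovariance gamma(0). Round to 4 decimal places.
\gamma(0) = 3.7230

For an MA(q) process X_t = eps_t + sum_i theta_i eps_{t-i} with
Var(eps_t) = sigma^2, the variance is
  gamma(0) = sigma^2 * (1 + sum_i theta_i^2).
  sum_i theta_i^2 = (0.408)^2 + (0.273)^2 = 0.166464 + 0.074529 = 0.240993.
  gamma(0) = 3 * (1 + 0.240993) = 3 * 1.240993 = 3.722979, which rounds to 3.7230.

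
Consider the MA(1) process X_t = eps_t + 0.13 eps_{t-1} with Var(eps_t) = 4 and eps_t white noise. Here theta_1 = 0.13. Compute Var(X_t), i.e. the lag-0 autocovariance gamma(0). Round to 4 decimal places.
\gamma(0) = 4.0676

For an MA(q) process X_t = eps_t + sum_i theta_i eps_{t-i} with
Var(eps_t) = sigma^2, the variance is
  gamma(0) = sigma^2 * (1 + sum_i theta_i^2).
  sum_i theta_i^2 = (0.13)^2 = 0.0169.
  gamma(0) = 4 * (1 + 0.0169) = 4 * 1.0169 = 4.0676.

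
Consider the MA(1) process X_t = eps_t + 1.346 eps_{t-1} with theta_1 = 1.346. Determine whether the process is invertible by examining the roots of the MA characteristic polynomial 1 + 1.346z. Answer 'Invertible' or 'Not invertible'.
\text{Not invertible}

The MA(q) characteristic polynomial is P(z) = 1 + 1.346z.
Invertibility requires all roots to lie outside the unit circle, i.e. |z| > 1 for every root.
This is linear in z: 1 + (1.346) z = 0  =>  z = -1/(1.346) = -0.742942,  |z| = 0.742942.
Moduli of all roots: 0.7429.
All moduli strictly greater than 1? No.
Verdict: Not invertible.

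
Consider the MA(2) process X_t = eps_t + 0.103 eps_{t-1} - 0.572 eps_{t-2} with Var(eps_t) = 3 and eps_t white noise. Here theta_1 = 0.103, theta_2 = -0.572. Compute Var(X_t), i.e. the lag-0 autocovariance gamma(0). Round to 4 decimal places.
\gamma(0) = 4.0134

For an MA(q) process X_t = eps_t + sum_i theta_i eps_{t-i} with
Var(eps_t) = sigma^2, the variance is
  gamma(0) = sigma^2 * (1 + sum_i theta_i^2).
  sum_i theta_i^2 = (0.103)^2 + (-0.572)^2 = 0.010609 + 0.327184 = 0.337793.
  gamma(0) = 3 * (1 + 0.337793) = 3 * 1.337793 = 4.013379, which rounds to 4.0134.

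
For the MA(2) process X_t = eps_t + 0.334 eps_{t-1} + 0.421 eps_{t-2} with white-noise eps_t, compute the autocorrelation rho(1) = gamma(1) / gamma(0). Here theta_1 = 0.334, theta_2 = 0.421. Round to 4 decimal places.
\rho(1) = 0.3683

For an MA(q) process with theta_0 = 1, the autocovariance is
  gamma(k) = sigma^2 * sum_{i=0..q-k} theta_i * theta_{i+k},
and rho(k) = gamma(k) / gamma(0). Sigma^2 cancels.
  numerator   = (1)*(0.334) + (0.334)*(0.421) = 0.474614.
  denominator = (1)^2 + (0.334)^2 + (0.421)^2 = 1.288797.
  rho(1) = 0.474614 / 1.288797 = 0.3683.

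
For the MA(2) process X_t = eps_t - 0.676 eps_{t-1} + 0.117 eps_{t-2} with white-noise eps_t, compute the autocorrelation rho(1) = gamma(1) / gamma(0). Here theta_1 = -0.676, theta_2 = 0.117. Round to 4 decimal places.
\rho(1) = -0.5134

For an MA(q) process with theta_0 = 1, the autocovariance is
  gamma(k) = sigma^2 * sum_{i=0..q-k} theta_i * theta_{i+k},
and rho(k) = gamma(k) / gamma(0). Sigma^2 cancels.
  numerator   = (1)*(-0.676) + (-0.676)*(0.117) = -0.755092.
  denominator = (1)^2 + (-0.676)^2 + (0.117)^2 = 1.470665.
  rho(1) = -0.755092 / 1.470665 = -0.5134.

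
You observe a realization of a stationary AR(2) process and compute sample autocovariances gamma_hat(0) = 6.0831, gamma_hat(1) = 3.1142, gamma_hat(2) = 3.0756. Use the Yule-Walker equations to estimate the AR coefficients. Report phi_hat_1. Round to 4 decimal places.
\hat\phi_{1} = 0.3430

The Yule-Walker equations for an AR(p) process read, in matrix form,
  Gamma_p phi = r_p,   with   (Gamma_p)_{ij} = gamma(|i - j|),
                       (r_p)_i = gamma(i),   i,j = 1..p.
Substitute the sample gammas (Toeplitz matrix and right-hand side of size 2):
  Gamma_p = [[6.0831, 3.1142], [3.1142, 6.0831]]
  r_p     = [3.1142, 3.0756]
Written out:
  6.0831 phi_1 + 3.1142 phi_2 = 3.1142
  3.1142 phi_1 + 6.0831 phi_2 = 3.0756
Solve by Cramer's rule:
  det = gamma(0)^2 - gamma(1)^2 = (6.0831)^2 - (3.1142)^2 = 37.00410561 - 9.69824164 = 27.30586397
  phi_hat_1 = [gamma(1) gamma(0) - gamma(1) gamma(2)] / det = [(3.1142)(6.0831) - (3.1142)(3.0756)] / 27.30586397 = 9.3659565 / 27.30586397 = 0.343
  phi_hat_2 = [gamma(0) gamma(2) - gamma(1)^2] / det = [(6.0831)(3.0756) - (3.1142)^2] / 27.30586397 = 9.01094072 / 27.30586397 = 0.33
So phi_hat = [0.3430, 0.3300].
Therefore phi_hat_1 = 0.3430.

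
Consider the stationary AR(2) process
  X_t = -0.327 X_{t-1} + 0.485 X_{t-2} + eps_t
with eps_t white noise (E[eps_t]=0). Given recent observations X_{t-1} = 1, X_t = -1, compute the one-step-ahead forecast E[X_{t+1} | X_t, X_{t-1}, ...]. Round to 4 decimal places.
E[X_{t+1} \mid \mathcal F_t] = 0.8120

For an AR(p) model X_t = c + sum_i phi_i X_{t-i} + eps_t, the
one-step-ahead conditional mean is
  E[X_{t+1} | X_t, ...] = c + sum_i phi_i X_{t+1-i}.
Substitute known values:
  E[X_{t+1} | ...] = (-0.327) * (-1) + (0.485) * (1)
                   = 0.8120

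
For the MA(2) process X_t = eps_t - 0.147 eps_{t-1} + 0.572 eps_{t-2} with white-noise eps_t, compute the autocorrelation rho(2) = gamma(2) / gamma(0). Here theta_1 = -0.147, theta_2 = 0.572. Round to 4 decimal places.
\rho(2) = 0.4241

For an MA(q) process with theta_0 = 1, the autocovariance is
  gamma(k) = sigma^2 * sum_{i=0..q-k} theta_i * theta_{i+k},
and rho(k) = gamma(k) / gamma(0). Sigma^2 cancels.
  numerator   = (1)*(0.572) = 0.572.
  denominator = (1)^2 + (-0.147)^2 + (0.572)^2 = 1.348793.
  rho(2) = 0.572 / 1.348793 = 0.4241.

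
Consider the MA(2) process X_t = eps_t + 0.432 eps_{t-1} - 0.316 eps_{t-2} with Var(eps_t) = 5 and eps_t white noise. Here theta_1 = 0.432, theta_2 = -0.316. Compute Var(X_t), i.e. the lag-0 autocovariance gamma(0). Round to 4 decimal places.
\gamma(0) = 6.4324

For an MA(q) process X_t = eps_t + sum_i theta_i eps_{t-i} with
Var(eps_t) = sigma^2, the variance is
  gamma(0) = sigma^2 * (1 + sum_i theta_i^2).
  sum_i theta_i^2 = (0.432)^2 + (-0.316)^2 = 0.186624 + 0.099856 = 0.28648.
  gamma(0) = 5 * (1 + 0.28648) = 5 * 1.28648 = 6.4324.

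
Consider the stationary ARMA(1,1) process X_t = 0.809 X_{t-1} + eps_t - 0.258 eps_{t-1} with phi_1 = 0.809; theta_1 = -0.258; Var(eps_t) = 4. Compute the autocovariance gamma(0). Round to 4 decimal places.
\gamma(0) = 7.5147

Multiply the model equation by X_{t-k} and take expectations. With theta_0 = psi_0 = 1 and psi_j the MA(infinity) weights, this gives
  gamma(k) - sum_i phi_i gamma(k-i) = c_k,
  c_k = sigma^2 * sum_{j=k..q} theta_j psi_{j-k}   (c_k = 0 for k > q),
using gamma(-m) = gamma(m).
psi-weights needed (psi_j = theta_j + sum_i phi_i psi_{j-i}):
  psi_1 = theta_1 + phi_1 = -0.258 + (0.809) = 0.551
Right-hand sides:
  c_0 = sigma^2 (1 + theta_1 psi_1) = 4 * (1 + (-0.258)(0.551)) = 4 * 0.857842 = 3.431368
  c_1 = sigma^2 theta_1 = 4 * (-0.258) = -1.032
  c_2 = 0
Equations for k = 0 and k = 1 (AR order 1):
  gamma(0) = phi_1 gamma(1) + c_0
  gamma(1) = phi_1 gamma(0) + c_1
Substituting the second into the first: gamma(0) (1 - phi_1^2) = c_0 + phi_1 c_1, so
  gamma(0) = (c_0 + phi_1 c_1) / (1 - phi_1^2) = (3.431368 + (0.809)(-1.032)) / (1 - (0.809)^2) = 2.59648 / 0.345519 = 7.514724.
Therefore gamma(0) = 7.5147 (to 4 decimal places).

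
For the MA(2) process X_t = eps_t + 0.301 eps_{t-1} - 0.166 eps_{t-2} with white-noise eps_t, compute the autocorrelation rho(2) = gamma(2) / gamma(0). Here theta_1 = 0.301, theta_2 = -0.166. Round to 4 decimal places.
\rho(2) = -0.1485

For an MA(q) process with theta_0 = 1, the autocovariance is
  gamma(k) = sigma^2 * sum_{i=0..q-k} theta_i * theta_{i+k},
and rho(k) = gamma(k) / gamma(0). Sigma^2 cancels.
  numerator   = (1)*(-0.166) = -0.166.
  denominator = (1)^2 + (0.301)^2 + (-0.166)^2 = 1.118157.
  rho(2) = -0.166 / 1.118157 = -0.1485.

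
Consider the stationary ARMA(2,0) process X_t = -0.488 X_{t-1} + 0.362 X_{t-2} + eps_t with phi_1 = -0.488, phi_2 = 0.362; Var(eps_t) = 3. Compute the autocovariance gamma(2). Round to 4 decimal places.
\gamma(2) = 6.1176

Multiply the model equation by X_{t-k} and take expectations. With theta_0 = psi_0 = 1 and psi_j the MA(infinity) weights, this gives
  gamma(k) - sum_i phi_i gamma(k-i) = c_k,
  c_k = sigma^2 * sum_{j=k..q} theta_j psi_{j-k}   (c_k = 0 for k > q),
using gamma(-m) = gamma(m).
Pure AR (q = 0): c_0 = sigma^2 = 3, c_k = 0 for k >= 1.
Equations for k = 0, 1, 2 (AR order 2, c_2 = 0):
  (E0) gamma(0) = phi_1 gamma(1) + phi_2 gamma(2) + c_0
  (E1) gamma(1) = phi_1 gamma(0) + phi_2 gamma(1) + c_1
  (E2) gamma(2) = phi_1 gamma(1) + phi_2 gamma(0)
From (E1): gamma(1) = A gamma(0) + B with
  A = phi_1 / (1 - phi_2) = -0.488 / 0.638 = -0.76489,   B = c_1 / (1 - phi_2) = 0 / 0.638 = 0.
Insert (E2) into (E0): gamma(0) (1 - phi_2^2) = phi_1 (1 + phi_2) gamma(1) + c_0.
  phi_1 (1 + phi_2) = (-0.488)(1.362) = -0.664656,   1 - phi_2^2 = 0.868956.
Replace gamma(1) by A gamma(0) + B and collect gamma(0):
  gamma(0) [0.868956 - (-0.664656)(-0.76489)] = c_0 = 3
  gamma(0) * 0.360567 = 3
  gamma(0) = 3 / 0.360567 = 8.320227.
  gamma(1) = A gamma(0) = (-0.76489)(8.320227) = -6.364061.
  gamma(2) = phi_1 gamma(1) + phi_2 gamma(0) = (-0.488)(-6.364061) + (0.362)(8.320227) = 6.117584.
Therefore gamma(2) = 6.1176 (to 4 decimal places).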